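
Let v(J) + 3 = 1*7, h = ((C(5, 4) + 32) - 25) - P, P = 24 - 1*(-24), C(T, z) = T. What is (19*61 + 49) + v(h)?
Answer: 1212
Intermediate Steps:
P = 48 (P = 24 + 24 = 48)
h = -36 (h = ((5 + 32) - 25) - 1*48 = (37 - 25) - 48 = 12 - 48 = -36)
v(J) = 4 (v(J) = -3 + 1*7 = -3 + 7 = 4)
(19*61 + 49) + v(h) = (19*61 + 49) + 4 = (1159 + 49) + 4 = 1208 + 4 = 1212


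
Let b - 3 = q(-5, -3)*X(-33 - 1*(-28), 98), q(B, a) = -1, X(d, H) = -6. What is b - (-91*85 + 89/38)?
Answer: 294183/38 ≈ 7741.7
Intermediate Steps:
b = 9 (b = 3 - 1*(-6) = 3 + 6 = 9)
b - (-91*85 + 89/38) = 9 - (-91*85 + 89/38) = 9 - (-7735 + 89*(1/38)) = 9 - (-7735 + 89/38) = 9 - 1*(-293841/38) = 9 + 293841/38 = 294183/38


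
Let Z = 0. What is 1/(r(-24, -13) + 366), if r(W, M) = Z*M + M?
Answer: 1/353 ≈ 0.0028329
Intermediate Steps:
r(W, M) = M (r(W, M) = 0*M + M = 0 + M = M)
1/(r(-24, -13) + 366) = 1/(-13 + 366) = 1/353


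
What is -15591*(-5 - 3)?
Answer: 124728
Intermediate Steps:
-15591*(-5 - 3) = -15591*(-8) = -5197*(-24) = 124728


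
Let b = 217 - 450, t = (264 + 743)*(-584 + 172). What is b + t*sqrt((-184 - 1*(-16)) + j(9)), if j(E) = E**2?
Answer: -233 - 414884*I*sqrt(87) ≈ -233.0 - 3.8698e+6*I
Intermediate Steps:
t = -414884 (t = 1007*(-412) = -414884)
b = -233
b + t*sqrt((-184 - 1*(-16)) + j(9)) = -233 - 414884*sqrt((-184 - 1*(-16)) + 9**2) = -233 - 414884*sqrt((-184 + 16) + 81) = -233 - 414884*sqrt(-168 + 81) = -233 - 414884*I*sqrt(87)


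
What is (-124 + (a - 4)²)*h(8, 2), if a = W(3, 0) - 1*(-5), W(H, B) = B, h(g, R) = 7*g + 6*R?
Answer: -8364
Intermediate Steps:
h(g, R) = 6*R + 7*g
a = 5 (a = 0 - 1*(-5) = 0 + 5 = 5)
(-124 + (a - 4)²)*h(8, 2) = (-124 + (5 - 4)²)*(6*2 + 7*8) = (-124 + 1²)*(12 + 56) = (-124 + 1)*68 = -123*68 = -8364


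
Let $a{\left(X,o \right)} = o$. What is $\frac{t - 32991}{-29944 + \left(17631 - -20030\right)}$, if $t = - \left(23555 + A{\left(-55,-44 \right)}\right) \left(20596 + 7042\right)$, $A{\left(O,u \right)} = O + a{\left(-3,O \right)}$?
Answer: $- \frac{648005901}{7717} \approx -83971.0$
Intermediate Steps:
$A{\left(O,u \right)} = 2 O$ ($A{\left(O,u \right)} = O + O = 2 O$)
$t = -647972910$ ($t = - \left(23555 + 2 \left(-55\right)\right) \left(20596 + 7042\right) = - \left(23555 - 110\right) 27638 = - 23445 \cdot 27638 = \left(-1\right) 647972910 = -647972910$)
$\frac{t - 32991}{-29944 + \left(17631 - -20030\right)} = \frac{-647972910 - 32991}{-29944 + \left(17631 - -20030\right)} = - \frac{648005901}{-29944 + \left(17631 + 20030\right)} = - \frac{648005901}{-29944 + 37661} = - \frac{648005901}{7717}$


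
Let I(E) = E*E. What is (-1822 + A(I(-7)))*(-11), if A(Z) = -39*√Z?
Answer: 23045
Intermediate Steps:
I(E) = E²
(-1822 + A(I(-7)))*(-11) = (-1822 - 39*√((-7)²))*(-11) = (-1822 - 39*√49)*(-11) = (-1822 - 39*7)*(-11) = (-1822 - 273)*(-11) = -2095*(-11) = 23045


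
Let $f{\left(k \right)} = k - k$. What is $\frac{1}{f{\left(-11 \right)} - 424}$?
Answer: $- \frac{1}{424} \approx -0.0023585$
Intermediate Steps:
$f{\left(k \right)} = 0$
$\frac{1}{f{\left(-11 \right)} - 424} = \frac{1}{0 - 424} = \frac{1}{-424} = - \frac{1}{424}$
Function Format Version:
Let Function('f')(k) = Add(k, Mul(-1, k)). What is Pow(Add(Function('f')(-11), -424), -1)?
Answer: Rational(-1, 424) ≈ -0.0023585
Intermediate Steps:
Function('f')(k) = 0
Pow(Add(Function('f')(-11), -424), -1) = Pow(Add(0, -424), -1) = Pow(-424, -1) = Rational(-1, 424)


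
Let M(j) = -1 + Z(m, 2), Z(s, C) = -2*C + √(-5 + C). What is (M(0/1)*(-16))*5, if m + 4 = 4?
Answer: 400 - 80*I*√3 ≈ 400.0 - 138.56*I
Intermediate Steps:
m = 0 (m = -4 + 4 = 0)
Z(s, C) = √(-5 + C) - 2*C
M(j) = -5 + I*√3 (M(j) = -1 + (√(-5 + 2) - 2*2) = -1 + (√(-3) - 4) = -1 + (I*√3 - 4) = -1 + (-4 + I*√3) = -5 + I*√3)
(M(0/1)*(-16))*5 = ((-5 + I*√3)*(-16))*5 = (80 - 16*I*√3)*5 = 400 - 80*I*√3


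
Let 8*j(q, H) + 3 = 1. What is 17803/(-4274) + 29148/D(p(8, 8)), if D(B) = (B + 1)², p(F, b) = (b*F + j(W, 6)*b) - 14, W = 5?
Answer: 11690507/1465982 ≈ 7.9745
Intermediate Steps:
j(q, H) = -¼ (j(q, H) = -3/8 + (⅛)*1 = -3/8 + ⅛ = -¼)
p(F, b) = -14 - b/4 + F*b (p(F, b) = (b*F - b/4) - 14 = (F*b - b/4) - 14 = (-b/4 + F*b) - 14 = -14 - b/4 + F*b)
D(B) = (1 + B)²
17803/(-4274) + 29148/D(p(8, 8)) = 17803/(-4274) + 29148/((1 + (-14 - ¼*8 + 8*8))²) = 17803*(-1/4274) + 29148/((1 + (-14 - 2 + 64))²) = -17803/4274 + 29148/((1 + 48)²) = -17803/4274 + 29148/(49²) = -17803/4274 + 29148/2401 = -17803/4274 + 29148*(1/2401) = -17803/4274 + 4164/343 = 11690507/1465982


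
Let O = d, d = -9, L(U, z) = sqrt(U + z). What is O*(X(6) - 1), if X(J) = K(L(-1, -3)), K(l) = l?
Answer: 9 - 18*I ≈ 9.0 - 18.0*I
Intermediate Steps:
X(J) = 2*I (X(J) = sqrt(-1 - 3) = sqrt(-4) = 2*I)
O = -9
O*(X(6) - 1) = -9*(2*I - 1) = -9*(-1 + 2*I) = 9 - 18*I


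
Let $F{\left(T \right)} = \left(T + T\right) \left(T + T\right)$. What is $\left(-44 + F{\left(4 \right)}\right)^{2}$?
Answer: $400$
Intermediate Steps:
$F{\left(T \right)} = 4 T^{2}$ ($F{\left(T \right)} = 2 T 2 T = 4 T^{2}$)
$\left(-44 + F{\left(4 \right)}\right)^{2} = \left(-44 + 4 \cdot 4^{2}\right)^{2} = \left(-44 + 4 \cdot 16\right)^{2} = \left(-44 + 64\right)^{2} = 20^{2} = 400$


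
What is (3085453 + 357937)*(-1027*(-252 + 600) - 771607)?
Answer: -3887597640170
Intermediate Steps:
(3085453 + 357937)*(-1027*(-252 + 600) - 771607) = 3443390*(-1027*348 - 771607) = 3443390*(-357396 - 771607) = 3443390*(-1129003) = -3887597640170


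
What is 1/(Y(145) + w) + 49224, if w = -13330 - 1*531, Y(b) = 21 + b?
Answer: 674122679/13695 ≈ 49224.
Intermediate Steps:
w = -13861 (w = -13330 - 531 = -13861)
1/(Y(145) + w) + 49224 = 1/((21 + 145) - 13861) + 49224 = 1/(166 - 13861) + 49224 = 1/(-13695) + 49224 = -1/13695 + 49224 = 674122679/13695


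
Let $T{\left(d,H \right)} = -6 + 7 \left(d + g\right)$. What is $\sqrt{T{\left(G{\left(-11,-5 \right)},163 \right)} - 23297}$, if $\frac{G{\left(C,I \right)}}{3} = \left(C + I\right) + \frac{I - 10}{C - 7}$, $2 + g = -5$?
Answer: $\frac{i \sqrt{94682}}{2} \approx 153.85 i$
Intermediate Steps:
$g = -7$ ($g = -2 - 5 = -7$)
$G{\left(C,I \right)} = 3 C + 3 I + \frac{3 \left(-10 + I\right)}{-7 + C}$ ($G{\left(C,I \right)} = 3 \left(\left(C + I\right) + \frac{I - 10}{C - 7}\right) = 3 \left(\left(C + I\right) + \frac{-10 + I}{-7 + C}\right) = 3 \left(C + I + \frac{-10 + I}{-7 + C}\right) = 3 C + 3 I + \frac{3 \left(-10 + I\right)}{-7 + C}$)
$T{\left(d,H \right)} = -55 + 7 d$ ($T{\left(d,H \right)} = -6 + 7 \left(d - 7\right) = -6 + 7 \left(-7 + d\right) = -6 + \left(-49 + 7 d\right) = -55 + 7 d$)
$\sqrt{T{\left(G{\left(-11,-5 \right)},163 \right)} - 23297} = \sqrt{\left(-55 + 7 \frac{3 \left(-10 + \left(-11\right)^{2} - -77 - -30 - -55\right)}{-7 - 11}\right) - 23297} = \sqrt{\left(-55 + 7 \frac{3 \left(-10 + 121 + 77 + 30 + 55\right)}{-18}\right) - 23297} = \sqrt{\left(-55 + 7 \cdot 3 \left(- \frac{1}{18}\right) 273\right) - 23297} = \sqrt{\left(-55 + 7 \left(- \frac{91}{2}\right)\right) - 23297} = \sqrt{\left(-55 - \frac{637}{2}\right) - 23297} = \sqrt{- \frac{747}{2} - 23297} = \sqrt{- \frac{47341}{2}} = \frac{i \sqrt{94682}}{2}$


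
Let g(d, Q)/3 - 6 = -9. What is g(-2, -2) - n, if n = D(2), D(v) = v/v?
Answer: -10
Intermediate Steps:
D(v) = 1
g(d, Q) = -9 (g(d, Q) = 18 + 3*(-9) = 18 - 27 = -9)
n = 1
g(-2, -2) - n = -9 - 1*1 = -9 - 1 = -10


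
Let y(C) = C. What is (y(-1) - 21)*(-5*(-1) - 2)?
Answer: -66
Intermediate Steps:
(y(-1) - 21)*(-5*(-1) - 2) = (-1 - 21)*(-5*(-1) - 2) = -22*(5 - 2) = -22*3 = -66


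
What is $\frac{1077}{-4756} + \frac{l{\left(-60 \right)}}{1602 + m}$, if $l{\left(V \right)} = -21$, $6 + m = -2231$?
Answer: $- \frac{584019}{3020060} \approx -0.19338$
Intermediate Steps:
$m = -2237$ ($m = -6 - 2231 = -2237$)
$\frac{1077}{-4756} + \frac{l{\left(-60 \right)}}{1602 + m} = \frac{1077}{-4756} - \frac{21}{1602 - 2237} = 1077 \left(- \frac{1}{4756}\right) - \frac{21}{-635} = - \frac{1077}{4756} - - \frac{21}{635} = - \frac{1077}{4756} + \frac{21}{635} = - \frac{584019}{3020060}$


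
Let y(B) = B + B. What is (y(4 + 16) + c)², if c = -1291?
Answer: 1565001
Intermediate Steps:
y(B) = 2*B
(y(4 + 16) + c)² = (2*(4 + 16) - 1291)² = (2*20 - 1291)² = (40 - 1291)² = (-1251)² = 1565001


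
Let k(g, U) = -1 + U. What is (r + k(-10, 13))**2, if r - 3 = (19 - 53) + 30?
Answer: 121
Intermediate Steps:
r = -1 (r = 3 + ((19 - 53) + 30) = 3 + (-34 + 30) = 3 - 4 = -1)
(r + k(-10, 13))**2 = (-1 + (-1 + 13))**2 = (-1 + 12)**2 = 11**2 = 121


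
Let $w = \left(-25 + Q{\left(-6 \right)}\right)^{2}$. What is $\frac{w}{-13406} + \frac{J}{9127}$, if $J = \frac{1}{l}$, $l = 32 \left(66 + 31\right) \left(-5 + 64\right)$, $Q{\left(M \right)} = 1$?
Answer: $- \frac{481386887633}{11203945669216} \approx -0.042966$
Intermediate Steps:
$w = 576$ ($w = \left(-25 + 1\right)^{2} = \left(-24\right)^{2} = 576$)
$l = 183136$ ($l = 32 \cdot 97 \cdot 59 = 32 \cdot 5723 = 183136$)
$J = \frac{1}{183136} \approx 5.4604 \cdot 10^{-6}$
$\frac{w}{-13406} + \frac{J}{9127} = \frac{576}{-13406} + \frac{1}{183136 \cdot 9127} = 576 \left(- \frac{1}{13406}\right) + \frac{1}{183136} \cdot \frac{1}{9127} = - \frac{288}{6703} + \frac{1}{1671482272} = - \frac{481386887633}{11203945669216}$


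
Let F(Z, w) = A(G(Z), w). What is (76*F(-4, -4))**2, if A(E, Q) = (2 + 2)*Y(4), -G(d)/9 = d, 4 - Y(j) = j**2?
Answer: 13307904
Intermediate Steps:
Y(j) = 4 - j**2
G(d) = -9*d
A(E, Q) = -48 (A(E, Q) = (2 + 2)*(4 - 1*4**2) = 4*(4 - 1*16) = 4*(4 - 16) = 4*(-12) = -48)
F(Z, w) = -48
(76*F(-4, -4))**2 = (76*(-48))**2 = (-3648)**2 = 13307904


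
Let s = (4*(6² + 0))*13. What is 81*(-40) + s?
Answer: -1368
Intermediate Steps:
s = 1872 (s = (4*(36 + 0))*13 = (4*36)*13 = 144*13 = 1872)
81*(-40) + s = 81*(-40) + 1872 = -3240 + 1872 = -1368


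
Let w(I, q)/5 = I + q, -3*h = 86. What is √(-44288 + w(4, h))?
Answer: I*√399702/3 ≈ 210.74*I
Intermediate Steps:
h = -86/3 (h = -⅓*86 = -86/3 ≈ -28.667)
w(I, q) = 5*I + 5*q (w(I, q) = 5*(I + q) = 5*I + 5*q)
√(-44288 + w(4, h)) = √(-44288 + (5*4 + 5*(-86/3))) = √(-44288 + (20 - 430/3)) = √(-44288 - 370/3) = √(-133234/3) = I*√399702/3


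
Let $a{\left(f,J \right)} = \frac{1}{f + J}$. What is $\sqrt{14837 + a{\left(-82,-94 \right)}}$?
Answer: $\frac{\sqrt{28724421}}{44} \approx 121.81$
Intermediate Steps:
$a{\left(f,J \right)} = \frac{1}{J + f}$
$\sqrt{14837 + a{\left(-82,-94 \right)}} = \sqrt{14837 + \frac{1}{-94 - 82}} = \sqrt{14837 + \frac{1}{-176}} = \sqrt{14837 - \frac{1}{176}} = \sqrt{\frac{2611311}{176}} = \frac{\sqrt{28724421}}{44}$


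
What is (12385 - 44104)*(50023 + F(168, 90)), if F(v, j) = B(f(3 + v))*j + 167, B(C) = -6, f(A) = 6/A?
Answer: -1574848350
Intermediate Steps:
F(v, j) = 167 - 6*j (F(v, j) = -6*j + 167 = 167 - 6*j)
(12385 - 44104)*(50023 + F(168, 90)) = (12385 - 44104)*(50023 + (167 - 6*90)) = -31719*(50023 + (167 - 540)) = -31719*(50023 - 373) = -31719*49650 = -1574848350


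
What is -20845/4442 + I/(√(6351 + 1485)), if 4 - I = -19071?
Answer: -20845/4442 + 19075*√1959/3918 ≈ 210.79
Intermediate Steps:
I = 19075 (I = 4 - 1*(-19071) = 4 + 19071 = 19075)
-20845/4442 + I/(√(6351 + 1485)) = -20845/4442 + 19075/(√(6351 + 1485)) = -20845*1/4442 + 19075/(√7836) = -20845/4442 + 19075/((2*√1959)) = -20845/4442 + 19075*(√1959/3918) = -20845/4442 + 19075*√1959/3918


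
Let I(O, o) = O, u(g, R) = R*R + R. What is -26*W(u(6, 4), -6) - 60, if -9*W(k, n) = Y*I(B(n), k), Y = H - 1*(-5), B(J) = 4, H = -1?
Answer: -124/9 ≈ -13.778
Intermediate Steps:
u(g, R) = R + R**2 (u(g, R) = R**2 + R = R + R**2)
Y = 4 (Y = -1 - 1*(-5) = -1 + 5 = 4)
W(k, n) = -16/9 (W(k, n) = -4*4/9 = -1/9*16 = -16/9)
-26*W(u(6, 4), -6) - 60 = -26*(-16/9) - 60 = 416/9 - 60 = -124/9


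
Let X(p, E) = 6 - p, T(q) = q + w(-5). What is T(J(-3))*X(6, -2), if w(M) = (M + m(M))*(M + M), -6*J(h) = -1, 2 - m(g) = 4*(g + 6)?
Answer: 0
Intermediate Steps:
m(g) = -22 - 4*g (m(g) = 2 - 4*(g + 6) = 2 - 4*(6 + g) = 2 - (24 + 4*g) = 2 + (-24 - 4*g) = -22 - 4*g)
J(h) = ⅙ (J(h) = -⅙*(-1) = ⅙)
w(M) = 2*M*(-22 - 3*M) (w(M) = (M + (-22 - 4*M))*(M + M) = (-22 - 3*M)*(2*M) = 2*M*(-22 - 3*M))
T(q) = 70 + q (T(q) = q - 2*(-5)*(22 + 3*(-5)) = q - 2*(-5)*(22 - 15) = q - 2*(-5)*7 = q + 70 = 70 + q)
T(J(-3))*X(6, -2) = (70 + ⅙)*(6 - 1*6) = 421*(6 - 6)/6 = (421/6)*0 = 0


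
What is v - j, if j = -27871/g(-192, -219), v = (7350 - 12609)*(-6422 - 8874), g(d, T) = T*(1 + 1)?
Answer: 35233420961/438 ≈ 8.0442e+7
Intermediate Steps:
g(d, T) = 2*T (g(d, T) = T*2 = 2*T)
v = 80441664 (v = -5259*(-15296) = 80441664)
j = 27871/438 (j = -27871/(2*(-219)) = -27871/(-438) = -27871*(-1/438) = 27871/438 ≈ 63.632)
v - j = 80441664 - 1*27871/438 = 80441664 - 27871/438 = 35233420961/438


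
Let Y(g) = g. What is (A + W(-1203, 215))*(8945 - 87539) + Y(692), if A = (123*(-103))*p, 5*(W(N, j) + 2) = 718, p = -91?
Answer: -453102501722/5 ≈ -9.0621e+10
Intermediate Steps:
W(N, j) = 708/5 (W(N, j) = -2 + (1/5)*718 = -2 + 718/5 = 708/5)
A = 1152879 (A = (123*(-103))*(-91) = -12669*(-91) = 1152879)
(A + W(-1203, 215))*(8945 - 87539) + Y(692) = (1152879 + 708/5)*(8945 - 87539) + 692 = (5765103/5)*(-78594) + 692 = -453102505182/5 + 692 = -453102501722/5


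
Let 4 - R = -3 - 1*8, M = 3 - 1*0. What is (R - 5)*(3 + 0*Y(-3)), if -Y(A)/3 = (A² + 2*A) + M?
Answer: 30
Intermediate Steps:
M = 3 (M = 3 + 0 = 3)
R = 15 (R = 4 - (-3 - 1*8) = 4 - (-3 - 8) = 4 - 1*(-11) = 4 + 11 = 15)
Y(A) = -9 - 6*A - 3*A² (Y(A) = -3*((A² + 2*A) + 3) = -3*(3 + A² + 2*A) = -9 - 6*A - 3*A²)
(R - 5)*(3 + 0*Y(-3)) = (15 - 5)*(3 + 0*(-9 - 6*(-3) - 3*(-3)²)) = 10*(3 + 0*(-9 + 18 - 3*9)) = 10*(3 + 0*(-9 + 18 - 27)) = 10*(3 + 0*(-18)) = 10*(3 + 0) = 10*3 = 30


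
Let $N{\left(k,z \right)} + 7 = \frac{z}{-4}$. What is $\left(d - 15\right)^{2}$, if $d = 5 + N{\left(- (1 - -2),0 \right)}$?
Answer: $289$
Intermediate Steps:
$N{\left(k,z \right)} = -7 - \frac{z}{4}$ ($N{\left(k,z \right)} = -7 + \frac{z}{-4} = -7 + z \left(- \frac{1}{4}\right) = -7 - \frac{z}{4}$)
$d = -2$ ($d = 5 - 7 = -2$)
$\left(d - 15\right)^{2} = \left(-2 - 15\right)^{2} = \left(-17\right)^{2} = 289$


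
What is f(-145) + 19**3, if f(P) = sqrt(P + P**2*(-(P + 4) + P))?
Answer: 6859 + I*sqrt(84245) ≈ 6859.0 + 290.25*I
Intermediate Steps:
f(P) = sqrt(P - 4*P**2) (f(P) = sqrt(P + P**2*(-(4 + P) + P)) = sqrt(P + P**2*((-4 - P) + P)) = sqrt(P + P**2*(-4)) = sqrt(P - 4*P**2))
f(-145) + 19**3 = sqrt(-145*(1 - 4*(-145))) + 19**3 = sqrt(-145*(1 + 580)) + 6859 = sqrt(-145*581) + 6859 = sqrt(-84245) + 6859 = I*sqrt(84245) + 6859 = 6859 + I*sqrt(84245)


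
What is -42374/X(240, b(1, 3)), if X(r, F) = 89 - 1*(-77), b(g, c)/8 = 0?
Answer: -21187/83 ≈ -255.27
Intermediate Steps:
b(g, c) = 0 (b(g, c) = 8*0 = 0)
X(r, F) = 166 (X(r, F) = 89 + 77 = 166)
-42374/X(240, b(1, 3)) = -42374/166 = -42374*1/166 = -21187/83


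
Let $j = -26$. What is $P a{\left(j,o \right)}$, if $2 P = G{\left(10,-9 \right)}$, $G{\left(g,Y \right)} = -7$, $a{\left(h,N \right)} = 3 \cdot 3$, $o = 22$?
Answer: $- \frac{63}{2} \approx -31.5$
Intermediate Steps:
$a{\left(h,N \right)} = 9$
$P = - \frac{7}{2}$ ($P = \frac{1}{2} \left(-7\right) = - \frac{7}{2} \approx -3.5$)
$P a{\left(j,o \right)} = \left(- \frac{7}{2}\right) 9 = - \frac{63}{2}$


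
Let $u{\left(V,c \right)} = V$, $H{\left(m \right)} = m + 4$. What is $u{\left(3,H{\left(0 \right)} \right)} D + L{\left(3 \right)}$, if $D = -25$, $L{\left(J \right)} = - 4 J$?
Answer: $-87$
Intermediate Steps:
$H{\left(m \right)} = 4 + m$
$u{\left(3,H{\left(0 \right)} \right)} D + L{\left(3 \right)} = 3 \left(-25\right) - 12 = -75 - 12 = -87$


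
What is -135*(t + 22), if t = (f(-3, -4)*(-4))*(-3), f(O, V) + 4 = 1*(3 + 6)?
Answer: -11070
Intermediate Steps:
f(O, V) = 5 (f(O, V) = -4 + 1*(3 + 6) = -4 + 1*9 = -4 + 9 = 5)
t = 60 (t = (5*(-4))*(-3) = -20*(-3) = 60)
-135*(t + 22) = -135*(60 + 22) = -135*82 = -11070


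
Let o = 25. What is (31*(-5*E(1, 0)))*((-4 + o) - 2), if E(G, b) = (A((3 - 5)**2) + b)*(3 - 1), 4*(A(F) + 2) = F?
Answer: 5890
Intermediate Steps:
A(F) = -2 + F/4
E(G, b) = -2 + 2*b (E(G, b) = ((-2 + (3 - 5)**2/4) + b)*(3 - 1) = ((-2 + (1/4)*(-2)**2) + b)*2 = ((-2 + (1/4)*4) + b)*2 = ((-2 + 1) + b)*2 = (-1 + b)*2 = -2 + 2*b)
(31*(-5*E(1, 0)))*((-4 + o) - 2) = (31*(-5*(-2 + 2*0)))*((-4 + 25) - 2) = (31*(-5*(-2 + 0)))*(21 - 2) = (31*(-5*(-2)))*19 = (31*10)*19 = 310*19 = 5890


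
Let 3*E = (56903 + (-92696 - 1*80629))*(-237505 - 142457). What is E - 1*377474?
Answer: 14744934514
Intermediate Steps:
E = 14745311988 (E = ((56903 + (-92696 - 1*80629))*(-237505 - 142457))/3 = ((56903 + (-92696 - 80629))*(-379962))/3 = ((56903 - 173325)*(-379962))/3 = (-116422*(-379962))/3 = (⅓)*44235935964 = 14745311988)
E - 1*377474 = 14745311988 - 1*377474 = 14745311988 - 377474 = 14744934514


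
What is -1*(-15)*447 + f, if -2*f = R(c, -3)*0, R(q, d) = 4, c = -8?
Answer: 6705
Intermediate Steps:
f = 0 (f = -2*0 = -½*0 = 0)
-1*(-15)*447 + f = -1*(-15)*447 + 0 = 15*447 + 0 = 6705 + 0 = 6705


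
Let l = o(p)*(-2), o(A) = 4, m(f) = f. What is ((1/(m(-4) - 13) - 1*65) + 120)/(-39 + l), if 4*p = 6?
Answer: -934/799 ≈ -1.1690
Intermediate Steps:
p = 3/2 (p = (1/4)*6 = 3/2 ≈ 1.5000)
l = -8 (l = 4*(-2) = -8)
((1/(m(-4) - 13) - 1*65) + 120)/(-39 + l) = ((1/(-4 - 13) - 1*65) + 120)/(-39 - 8) = ((1/(-17) - 65) + 120)/(-47) = ((-1/17 - 65) + 120)*(-1/47) = (-1106/17 + 120)*(-1/47) = (934/17)*(-1/47) = -934/799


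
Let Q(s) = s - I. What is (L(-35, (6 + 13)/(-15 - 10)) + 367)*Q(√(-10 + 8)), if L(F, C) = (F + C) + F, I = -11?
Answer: 81466/25 + 7406*I*√2/25 ≈ 3258.6 + 418.95*I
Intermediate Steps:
L(F, C) = C + 2*F (L(F, C) = (C + F) + F = C + 2*F)
Q(s) = 11 + s (Q(s) = s - 1*(-11) = s + 11 = 11 + s)
(L(-35, (6 + 13)/(-15 - 10)) + 367)*Q(√(-10 + 8)) = (((6 + 13)/(-15 - 10) + 2*(-35)) + 367)*(11 + √(-10 + 8)) = ((19/(-25) - 70) + 367)*(11 + √(-2)) = ((19*(-1/25) - 70) + 367)*(11 + I*√2) = ((-19/25 - 70) + 367)*(11 + I*√2) = (-1769/25 + 367)*(11 + I*√2) = 7406*(11 + I*√2)/25 = 81466/25 + 7406*I*√2/25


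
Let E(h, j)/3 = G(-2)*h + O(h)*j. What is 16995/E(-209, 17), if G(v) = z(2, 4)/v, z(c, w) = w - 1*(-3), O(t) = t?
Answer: -1030/513 ≈ -2.0078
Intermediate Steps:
z(c, w) = 3 + w (z(c, w) = w + 3 = 3 + w)
G(v) = 7/v (G(v) = (3 + 4)/v = 7/v)
E(h, j) = -21*h/2 + 3*h*j (E(h, j) = 3*((7/(-2))*h + h*j) = 3*((7*(-½))*h + h*j) = 3*(-7*h/2 + h*j) = -21*h/2 + 3*h*j)
16995/E(-209, 17) = 16995/(((3/2)*(-209)*(-7 + 2*17))) = 16995/(((3/2)*(-209)*(-7 + 34))) = 16995/(((3/2)*(-209)*27)) = 16995/(-16929/2) = 16995*(-2/16929) = -1030/513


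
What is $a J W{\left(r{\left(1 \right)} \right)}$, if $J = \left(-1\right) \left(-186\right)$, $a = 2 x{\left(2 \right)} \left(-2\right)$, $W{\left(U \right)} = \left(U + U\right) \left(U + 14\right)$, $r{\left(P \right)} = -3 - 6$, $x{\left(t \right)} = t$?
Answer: $133920$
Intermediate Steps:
$r{\left(P \right)} = -9$ ($r{\left(P \right)} = -3 - 6 = -9$)
$W{\left(U \right)} = 2 U \left(14 + U\right)$
$a = -8$ ($a = 2 \cdot 2 \left(-2\right) = 4 \left(-2\right) = -8$)
$J = 186$
$a J W{\left(r{\left(1 \right)} \right)} = \left(-8\right) 186 \cdot 2 \left(-9\right) \left(14 - 9\right) = - 1488 \cdot 2 \left(-9\right) 5 = \left(-1488\right) \left(-90\right) = 133920$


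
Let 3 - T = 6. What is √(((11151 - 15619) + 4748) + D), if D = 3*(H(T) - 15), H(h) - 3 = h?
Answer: √235 ≈ 15.330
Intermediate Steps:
T = -3 (T = 3 - 1*6 = 3 - 6 = -3)
H(h) = 3 + h
D = -45 (D = 3*((3 - 3) - 15) = 3*(0 - 15) = 3*(-15) = -45)
√(((11151 - 15619) + 4748) + D) = √(((11151 - 15619) + 4748) - 45) = √((-4468 + 4748) - 45) = √(280 - 45) = √235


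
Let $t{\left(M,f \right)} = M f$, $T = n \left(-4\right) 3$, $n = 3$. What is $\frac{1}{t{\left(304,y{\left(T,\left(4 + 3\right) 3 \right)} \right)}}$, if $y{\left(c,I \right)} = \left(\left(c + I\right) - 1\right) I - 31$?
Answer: $- \frac{1}{111568} \approx -8.9631 \cdot 10^{-6}$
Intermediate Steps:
$T = -36$ ($T = 3 \left(-4\right) 3 = \left(-12\right) 3 = -36$)
$y{\left(c,I \right)} = -31 + I \left(-1 + I + c\right)$ ($y{\left(c,I \right)} = \left(\left(I + c\right) - 1\right) I - 31 = \left(-1 + I + c\right) I - 31 = I \left(-1 + I + c\right) - 31 = -31 + I \left(-1 + I + c\right)$)
$\frac{1}{t{\left(304,y{\left(T,\left(4 + 3\right) 3 \right)} \right)}} = \frac{1}{304 \left(-31 + \left(\left(4 + 3\right) 3\right)^{2} - \left(4 + 3\right) 3 + \left(4 + 3\right) 3 \left(-36\right)\right)} = \frac{1}{304 \left(-31 + \left(7 \cdot 3\right)^{2} - 7 \cdot 3 + 7 \cdot 3 \left(-36\right)\right)} = \frac{1}{304 \left(-31 + 21^{2} - 21 + 21 \left(-36\right)\right)} = \frac{1}{304 \left(-31 + 441 - 21 - 756\right)} = \frac{1}{304 \left(-367\right)} = \frac{1}{-111568} = - \frac{1}{111568}$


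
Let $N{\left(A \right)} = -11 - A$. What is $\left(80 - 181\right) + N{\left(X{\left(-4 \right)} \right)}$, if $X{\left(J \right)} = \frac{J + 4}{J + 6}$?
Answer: $-112$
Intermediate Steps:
$X{\left(J \right)} = \frac{4 + J}{6 + J}$
$\left(80 - 181\right) + N{\left(X{\left(-4 \right)} \right)} = \left(80 - 181\right) - \left(11 + \frac{4 - 4}{6 - 4}\right) = -101 - \left(11 + \frac{1}{2} \cdot 0\right) = -101 - 11 = -112$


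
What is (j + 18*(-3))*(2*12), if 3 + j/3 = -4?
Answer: -1800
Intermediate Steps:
j = -21 (j = -9 + 3*(-4) = -9 - 12 = -21)
(j + 18*(-3))*(2*12) = (-21 + 18*(-3))*(2*12) = (-21 - 54)*24 = -75*24 = -1800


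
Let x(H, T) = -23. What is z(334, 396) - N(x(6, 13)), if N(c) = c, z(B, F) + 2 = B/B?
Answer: 22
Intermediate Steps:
z(B, F) = -1 (z(B, F) = -2 + B/B = -2 + 1 = -1)
z(334, 396) - N(x(6, 13)) = -1 - 1*(-23) = -1 + 23 = 22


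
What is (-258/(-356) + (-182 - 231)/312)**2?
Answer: 276656689/771061824 ≈ 0.35880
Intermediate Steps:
(-258/(-356) + (-182 - 231)/312)**2 = (-258*(-1/356) - 413*1/312)**2 = (129/178 - 413/312)**2 = (-16633/27768)**2 = 276656689/771061824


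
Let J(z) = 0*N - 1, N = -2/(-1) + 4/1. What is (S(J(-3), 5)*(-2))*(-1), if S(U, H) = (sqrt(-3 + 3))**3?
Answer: 0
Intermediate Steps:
N = 6 (N = -2*(-1) + 4*1 = 2 + 4 = 6)
J(z) = -1 (J(z) = 0*6 - 1 = 0 - 1 = -1)
S(U, H) = 0 (S(U, H) = (sqrt(0))**3 = 0**3 = 0)
(S(J(-3), 5)*(-2))*(-1) = (0*(-2))*(-1) = 0*(-1) = 0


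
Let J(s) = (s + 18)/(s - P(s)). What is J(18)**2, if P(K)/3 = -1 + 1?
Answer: 4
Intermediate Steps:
P(K) = 0 (P(K) = 3*(-1 + 1) = 3*0 = 0)
J(s) = (18 + s)/s (J(s) = (s + 18)/(s - 1*0) = (18 + s)/(s + 0) = (18 + s)/s)
J(18)**2 = ((18 + 18)/18)**2 = ((1/18)*36)**2 = 2**2 = 4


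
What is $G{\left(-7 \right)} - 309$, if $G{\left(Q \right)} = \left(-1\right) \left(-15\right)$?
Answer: $-294$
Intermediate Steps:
$G{\left(Q \right)} = 15$
$G{\left(-7 \right)} - 309 = 15 - 309 = -294$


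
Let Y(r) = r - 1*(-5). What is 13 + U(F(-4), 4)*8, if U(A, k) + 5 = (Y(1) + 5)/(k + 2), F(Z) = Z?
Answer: -37/3 ≈ -12.333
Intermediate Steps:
Y(r) = 5 + r (Y(r) = r + 5 = 5 + r)
U(A, k) = -5 + 11/(2 + k) (U(A, k) = -5 + ((5 + 1) + 5)/(k + 2) = -5 + (6 + 5)/(2 + k) = -5 + 11/(2 + k))
13 + U(F(-4), 4)*8 = 13 + ((1 - 5*4)/(2 + 4))*8 = 13 + ((1 - 20)/6)*8 = 13 + ((⅙)*(-19))*8 = 13 - 19/6*8 = 13 - 76/3 = -37/3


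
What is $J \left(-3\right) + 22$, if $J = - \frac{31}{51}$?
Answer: $\frac{405}{17} \approx 23.824$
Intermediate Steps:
$J = - \frac{31}{51}$ ($J = \left(-31\right) \frac{1}{51} = - \frac{31}{51} \approx -0.60784$)
$J \left(-3\right) + 22 = \left(- \frac{31}{51}\right) \left(-3\right) + 22 = \frac{31}{17} + 22 = \frac{405}{17}$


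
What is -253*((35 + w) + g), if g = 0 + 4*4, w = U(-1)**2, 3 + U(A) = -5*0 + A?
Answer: -16951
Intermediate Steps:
U(A) = -3 + A (U(A) = -3 + (-5*0 + A) = -3 + (0 + A) = -3 + A)
w = 16 (w = (-3 - 1)**2 = (-4)**2 = 16)
g = 16 (g = 0 + 16 = 16)
-253*((35 + w) + g) = -253*((35 + 16) + 16) = -253*(51 + 16) = -253*67 = -16951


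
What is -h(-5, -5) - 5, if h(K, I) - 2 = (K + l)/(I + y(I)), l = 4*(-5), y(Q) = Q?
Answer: -19/2 ≈ -9.5000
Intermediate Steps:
l = -20
h(K, I) = 2 + (-20 + K)/(2*I) (h(K, I) = 2 + (K - 20)/(I + I) = 2 + (-20 + K)/((2*I)) = 2 + (-20 + K)*(1/(2*I)) = 2 + (-20 + K)/(2*I))
-h(-5, -5) - 5 = -(-20 - 5 + 4*(-5))/(2*(-5)) - 5 = -(-1)*(-20 - 5 - 20)/(2*5) - 5 = -(-1)*(-45)/(2*5) - 5 = -1*9/2 - 5 = -9/2 - 5 = -19/2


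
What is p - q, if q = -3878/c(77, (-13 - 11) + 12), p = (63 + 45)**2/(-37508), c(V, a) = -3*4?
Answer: -18199499/56262 ≈ -323.48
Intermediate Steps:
c(V, a) = -12
p = -2916/9377 (p = 108**2*(-1/37508) = 11664*(-1/37508) = -2916/9377 ≈ -0.31097)
q = 1939/6 (q = -3878/(-12) = -3878*(-1/12) = 1939/6 ≈ 323.17)
p - q = -2916/9377 - 1*1939/6 = -2916/9377 - 1939/6 = -18199499/56262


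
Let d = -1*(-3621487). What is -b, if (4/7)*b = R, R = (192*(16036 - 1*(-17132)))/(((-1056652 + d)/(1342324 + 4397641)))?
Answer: -609226109184/24427 ≈ -2.4941e+7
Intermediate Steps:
d = 3621487
R = 348129205248/24427 (R = (192*(16036 - 1*(-17132)))/(((-1056652 + 3621487)/(1342324 + 4397641))) = (192*(16036 + 17132))/((2564835/5739965)) = (192*33168)/((2564835*(1/5739965))) = 6368256/(73281/163999) = 6368256*(163999/73281) = 348129205248/24427 ≈ 1.4252e+7)
b = 609226109184/24427 (b = (7/4)*(348129205248/24427) = 609226109184/24427 ≈ 2.4941e+7)
-b = -1*609226109184/24427 = -609226109184/24427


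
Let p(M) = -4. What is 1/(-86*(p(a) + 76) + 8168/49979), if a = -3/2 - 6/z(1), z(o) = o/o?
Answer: -49979/309461800 ≈ -0.00016150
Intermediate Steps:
z(o) = 1
a = -15/2 (a = -3/2 - 6/1 = -3*1/2 - 6*1 = -3/2 - 6 = -15/2 ≈ -7.5000)
1/(-86*(p(a) + 76) + 8168/49979) = 1/(-86*(-4 + 76) + 8168/49979) = 1/(-86*72 + 8168*(1/49979)) = 1/(-6192 + 8168/49979) = 1/(-309461800/49979) = -49979/309461800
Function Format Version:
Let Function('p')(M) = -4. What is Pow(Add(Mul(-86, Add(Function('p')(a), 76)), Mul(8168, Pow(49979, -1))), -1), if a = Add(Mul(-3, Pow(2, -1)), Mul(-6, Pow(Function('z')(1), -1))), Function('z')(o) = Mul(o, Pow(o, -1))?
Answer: Rational(-49979, 309461800) ≈ -0.00016150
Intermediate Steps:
Function('z')(o) = 1
a = Rational(-15, 2) (a = Add(Mul(-3, Pow(2, -1)), Mul(-6, Pow(1, -1))) = Add(Mul(-3, Rational(1, 2)), Mul(-6, 1)) = Add(Rational(-3, 2), -6) = Rational(-15, 2) ≈ -7.5000)
Pow(Add(Mul(-86, Add(Function('p')(a), 76)), Mul(8168, Pow(49979, -1))), -1) = Pow(Add(Mul(-86, Add(-4, 76)), Mul(8168, Pow(49979, -1))), -1) = Pow(Add(Mul(-86, 72), Mul(8168, Rational(1, 49979))), -1) = Pow(Add(-6192, Rational(8168, 49979)), -1) = Pow(Rational(-309461800, 49979), -1) = Rational(-49979, 309461800)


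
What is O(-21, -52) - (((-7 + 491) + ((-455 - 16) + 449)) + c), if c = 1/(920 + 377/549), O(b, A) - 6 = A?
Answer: -256772705/505457 ≈ -508.00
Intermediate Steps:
O(b, A) = 6 + A
c = 549/505457 (c = 1/(920 + 377*(1/549)) = 1/(920 + 377/549) = 1/(505457/549) = 549/505457 ≈ 0.0010861)
O(-21, -52) - (((-7 + 491) + ((-455 - 16) + 449)) + c) = (6 - 52) - (((-7 + 491) + ((-455 - 16) + 449)) + 549/505457) = -46 - ((484 + (-471 + 449)) + 549/505457) = -46 - ((484 - 22) + 549/505457) = -46 - (462 + 549/505457) = -46 - 1*233521683/505457 = -46 - 233521683/505457 = -256772705/505457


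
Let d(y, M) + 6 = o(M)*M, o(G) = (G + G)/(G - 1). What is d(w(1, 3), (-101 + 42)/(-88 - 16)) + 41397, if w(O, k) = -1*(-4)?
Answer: 96851459/2340 ≈ 41390.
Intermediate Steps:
o(G) = 2*G/(-1 + G) (o(G) = (2*G)/(-1 + G) = 2*G/(-1 + G))
w(O, k) = 4
d(y, M) = -6 + 2*M**2/(-1 + M) (d(y, M) = -6 + (2*M/(-1 + M))*M = -6 + 2*M**2/(-1 + M))
d(w(1, 3), (-101 + 42)/(-88 - 16)) + 41397 = 2*(3 + ((-101 + 42)/(-88 - 16))**2 - 3*(-101 + 42)/(-88 - 16))/(-1 + (-101 + 42)/(-88 - 16)) + 41397 = 2*(3 + (-59/(-104))**2 - (-177)/(-104))/(-1 - 59/(-104)) + 41397 = 2*(3 + (-59*(-1/104))**2 - (-177)*(-1)/104)/(-1 - 59*(-1/104)) + 41397 = 2*(3 + (59/104)**2 - 3*59/104)/(-1 + 59/104) + 41397 = 2*(3 + 3481/10816 - 177/104)/(-45/104) + 41397 = 2*(-104/45)*(17521/10816) + 41397 = -17521/2340 + 41397 = 96851459/2340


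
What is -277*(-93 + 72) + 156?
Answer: 5973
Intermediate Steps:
-277*(-93 + 72) + 156 = -277*(-21) + 156 = 5817 + 156 = 5973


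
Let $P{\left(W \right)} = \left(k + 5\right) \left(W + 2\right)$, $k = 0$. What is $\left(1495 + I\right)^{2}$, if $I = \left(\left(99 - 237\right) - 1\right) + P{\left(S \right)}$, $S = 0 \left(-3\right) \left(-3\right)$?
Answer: $1865956$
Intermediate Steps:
$S = 0$ ($S = 0 \left(-3\right) = 0$)
$P{\left(W \right)} = 10 + 5 W$ ($P{\left(W \right)} = \left(0 + 5\right) \left(W + 2\right) = 5 \left(2 + W\right) = 10 + 5 W$)
$I = -129$ ($I = \left(\left(99 - 237\right) - 1\right) + \left(10 + 5 \cdot 0\right) = \left(-138 - 1\right) + \left(10 + 0\right) = -139 + 10 = -129$)
$\left(1495 + I\right)^{2} = \left(1495 - 129\right)^{2} = 1366^{2} = 1865956$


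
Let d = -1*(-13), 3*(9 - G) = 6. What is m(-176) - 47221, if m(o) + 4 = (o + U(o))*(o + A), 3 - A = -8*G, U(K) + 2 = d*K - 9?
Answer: 242350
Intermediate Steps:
G = 7 (G = 9 - ⅓*6 = 9 - 2 = 7)
d = 13
U(K) = -11 + 13*K (U(K) = -2 + (13*K - 9) = -2 + (-9 + 13*K) = -11 + 13*K)
A = 59 (A = 3 - (-8)*7 = 3 - 1*(-56) = 3 + 56 = 59)
m(o) = -4 + (-11 + 14*o)*(59 + o) (m(o) = -4 + (o + (-11 + 13*o))*(o + 59) = -4 + (-11 + 14*o)*(59 + o))
m(-176) - 47221 = (-653 + 14*(-176)² + 815*(-176)) - 47221 = (-653 + 14*30976 - 143440) - 47221 = (-653 + 433664 - 143440) - 47221 = 289571 - 47221 = 242350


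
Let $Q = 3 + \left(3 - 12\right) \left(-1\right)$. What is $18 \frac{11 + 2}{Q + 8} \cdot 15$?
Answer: $\frac{351}{2} \approx 175.5$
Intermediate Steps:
$Q = 12$ ($Q = 3 + \left(3 - 12\right) \left(-1\right) = 3 - -9 = 3 + 9 = 12$)
$18 \frac{11 + 2}{Q + 8} \cdot 15 = 18 \frac{11 + 2}{12 + 8} \cdot 15 = 18 \cdot \frac{13}{20} \cdot 15 = \frac{117}{10} \cdot 15 = \frac{351}{2}$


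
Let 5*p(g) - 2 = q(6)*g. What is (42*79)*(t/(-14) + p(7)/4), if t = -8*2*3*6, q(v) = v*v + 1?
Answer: 1115559/10 ≈ 1.1156e+5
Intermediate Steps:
q(v) = 1 + v**2 (q(v) = v**2 + 1 = 1 + v**2)
p(g) = 2/5 + 37*g/5 (p(g) = 2/5 + ((1 + 6**2)*g)/5 = 2/5 + ((1 + 36)*g)/5 = 2/5 + (37*g)/5 = 2/5 + 37*g/5)
t = -288 (t = -48*6 = -8*36 = -288)
(42*79)*(t/(-14) + p(7)/4) = (42*79)*(-288/(-14) + (2/5 + (37/5)*7)/4) = 3318*(-288*(-1/14) + (2/5 + 259/5)*(1/4)) = 3318*(144/7 + (261/5)*(1/4)) = 3318*(144/7 + 261/20) = 3318*(4707/140) = 1115559/10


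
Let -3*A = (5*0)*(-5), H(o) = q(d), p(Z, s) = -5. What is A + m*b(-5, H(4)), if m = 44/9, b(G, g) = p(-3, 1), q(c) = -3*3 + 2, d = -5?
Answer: -220/9 ≈ -24.444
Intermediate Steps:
q(c) = -7 (q(c) = -9 + 2 = -7)
H(o) = -7
b(G, g) = -5
m = 44/9 (m = 44*(1/9) = 44/9 ≈ 4.8889)
A = 0 (A = -5*0*(-5)/3 = -0*(-5) = -1/3*0 = 0)
A + m*b(-5, H(4)) = 0 + (44/9)*(-5) = 0 - 220/9 = -220/9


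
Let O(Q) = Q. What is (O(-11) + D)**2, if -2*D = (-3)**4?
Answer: 10609/4 ≈ 2652.3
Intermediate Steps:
D = -81/2 (D = -1/2*(-3)**4 = -1/2*81 = -81/2 ≈ -40.500)
(O(-11) + D)**2 = (-11 - 81/2)**2 = (-103/2)**2 = 10609/4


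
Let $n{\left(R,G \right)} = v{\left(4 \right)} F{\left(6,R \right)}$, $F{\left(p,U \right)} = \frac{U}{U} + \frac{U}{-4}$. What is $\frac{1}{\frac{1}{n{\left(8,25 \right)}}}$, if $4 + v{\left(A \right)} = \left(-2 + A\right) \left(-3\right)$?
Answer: $10$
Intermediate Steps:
$v{\left(A \right)} = 2 - 3 A$ ($v{\left(A \right)} = -4 + \left(-2 + A\right) \left(-3\right) = -4 - \left(-6 + 3 A\right) = 2 - 3 A$)
$F{\left(p,U \right)} = 1 - \frac{U}{4}$ ($F{\left(p,U \right)} = 1 + U \left(- \frac{1}{4}\right) = 1 - \frac{U}{4}$)
$n{\left(R,G \right)} = -10 + \frac{5 R}{2}$ ($n{\left(R,G \right)} = \left(2 - 12\right) \left(1 - \frac{R}{4}\right) = - 10 \left(1 - \frac{R}{4}\right) = -10 + \frac{5 R}{2}$)
$\frac{1}{\frac{1}{n{\left(8,25 \right)}}} = \frac{1}{\frac{1}{-10 + \frac{5}{2} \cdot 8}} = \frac{1}{\frac{1}{-10 + 20}} = \frac{1}{\frac{1}{10}} = 10$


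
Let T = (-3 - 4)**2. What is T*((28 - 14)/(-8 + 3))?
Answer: -686/5 ≈ -137.20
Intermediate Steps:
T = 49 (T = (-7)**2 = 49)
T*((28 - 14)/(-8 + 3)) = 49*((28 - 14)/(-8 + 3)) = 49*(14/(-5)) = 49*(14*(-1/5)) = 49*(-14/5) = -686/5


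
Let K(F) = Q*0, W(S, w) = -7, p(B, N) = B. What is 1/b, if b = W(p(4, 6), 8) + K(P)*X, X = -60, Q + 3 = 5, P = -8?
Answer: -⅐ ≈ -0.14286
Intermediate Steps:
Q = 2 (Q = -3 + 5 = 2)
K(F) = 0 (K(F) = 2*0 = 0)
b = -7 (b = -7 + 0*(-60) = -7 + 0 = -7)
1/b = 1/(-7) = -⅐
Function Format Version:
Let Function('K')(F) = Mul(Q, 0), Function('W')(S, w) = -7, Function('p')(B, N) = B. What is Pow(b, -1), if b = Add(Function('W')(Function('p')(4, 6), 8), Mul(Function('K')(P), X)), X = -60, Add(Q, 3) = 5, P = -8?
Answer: Rational(-1, 7) ≈ -0.14286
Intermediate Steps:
Q = 2 (Q = Add(-3, 5) = 2)
Function('K')(F) = 0 (Function('K')(F) = Mul(2, 0) = 0)
b = -7 (b = Add(-7, Mul(0, -60)) = Add(-7, 0) = -7)
Pow(b, -1) = Pow(-7, -1) = Rational(-1, 7)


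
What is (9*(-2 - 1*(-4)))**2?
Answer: 324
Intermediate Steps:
(9*(-2 - 1*(-4)))**2 = (9*(-2 + 4))**2 = (9*2)**2 = 18**2 = 324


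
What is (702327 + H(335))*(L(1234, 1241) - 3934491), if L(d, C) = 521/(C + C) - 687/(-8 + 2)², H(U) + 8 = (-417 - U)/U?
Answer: -919031177013875797/332588 ≈ -2.7633e+12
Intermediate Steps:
H(U) = -8 + (-417 - U)/U
L(d, C) = -229/12 + 521/(2*C) (L(d, C) = 521/((2*C)) - 687/((-6)²) = 521*(1/(2*C)) - 687/36 = 521/(2*C) - 687*1/36 = 521/(2*C) - 229/12 = -229/12 + 521/(2*C))
(702327 + H(335))*(L(1234, 1241) - 3934491) = (702327 + (-9 - 417/335))*((1/12)*(3126 - 229*1241)/1241 - 3934491) = (702327 + (-9 - 417*1/335))*((1/12)*(1/1241)*(3126 - 284189) - 3934491) = (702327 + (-9 - 417/335))*((1/12)*(1/1241)*(-281063) - 3934491) = (702327 - 3432/335)*(-281063/14892 - 3934491) = (235276113/335)*(-58592721035/14892) = -919031177013875797/332588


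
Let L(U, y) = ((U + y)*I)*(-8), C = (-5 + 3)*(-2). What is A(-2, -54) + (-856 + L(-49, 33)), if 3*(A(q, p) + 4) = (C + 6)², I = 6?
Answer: -176/3 ≈ -58.667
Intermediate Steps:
C = 4 (C = -2*(-2) = 4)
A(q, p) = 88/3 (A(q, p) = -4 + (4 + 6)²/3 = -4 + (⅓)*10² = -4 + (⅓)*100 = -4 + 100/3 = 88/3)
L(U, y) = -48*U - 48*y (L(U, y) = ((U + y)*6)*(-8) = (6*U + 6*y)*(-8) = -48*U - 48*y)
A(-2, -54) + (-856 + L(-49, 33)) = 88/3 + (-856 + (-48*(-49) - 48*33)) = 88/3 + (-856 + (2352 - 1584)) = 88/3 + (-856 + 768) = 88/3 - 88 = -176/3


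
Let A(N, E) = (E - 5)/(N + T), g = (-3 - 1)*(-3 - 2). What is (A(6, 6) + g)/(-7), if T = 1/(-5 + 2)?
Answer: -49/17 ≈ -2.8824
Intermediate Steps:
g = 20 (g = -4*(-5) = 20)
T = -1/3 (T = 1/(-3) = -1/3 ≈ -0.33333)
A(N, E) = (-5 + E)/(-1/3 + N) (A(N, E) = (E - 5)/(N - 1/3) = (-5 + E)/(-1/3 + N))
(A(6, 6) + g)/(-7) = (3*(-5 + 6)/(-1 + 3*6) + 20)/(-7) = (3*1/(-1 + 18) + 20)*(-1/7) = (3*1/17 + 20)*(-1/7) = (3*(1/17)*1 + 20)*(-1/7) = (3/17 + 20)*(-1/7) = (343/17)*(-1/7) = -49/17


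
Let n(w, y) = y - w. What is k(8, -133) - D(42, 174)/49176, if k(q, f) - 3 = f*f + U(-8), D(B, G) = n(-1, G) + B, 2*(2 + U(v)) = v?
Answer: 869726519/49176 ≈ 17686.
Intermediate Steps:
U(v) = -2 + v/2
D(B, G) = 1 + B + G (D(B, G) = (G - 1*(-1)) + B = (G + 1) + B = (1 + G) + B = 1 + B + G)
k(q, f) = -3 + f**2 (k(q, f) = 3 + (f*f + (-2 + (1/2)*(-8))) = 3 + (f**2 + (-2 - 4)) = 3 + (f**2 - 6) = 3 + (-6 + f**2) = -3 + f**2)
k(8, -133) - D(42, 174)/49176 = (-3 + (-133)**2) - (1 + 42 + 174)/49176 = (-3 + 17689) - 217/49176 = 17686 - 1*217/49176 = 17686 - 217/49176 = 869726519/49176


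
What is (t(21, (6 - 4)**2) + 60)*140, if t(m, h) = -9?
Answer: 7140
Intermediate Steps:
(t(21, (6 - 4)**2) + 60)*140 = (-9 + 60)*140 = 51*140 = 7140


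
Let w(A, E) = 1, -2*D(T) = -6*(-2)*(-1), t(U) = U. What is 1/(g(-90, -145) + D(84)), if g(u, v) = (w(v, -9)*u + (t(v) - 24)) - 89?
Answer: -1/342 ≈ -0.0029240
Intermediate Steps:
D(T) = 6 (D(T) = -(-6*(-2))*(-1)/2 = -6*(-1) = -1/2*(-12) = 6)
g(u, v) = -113 + u + v (g(u, v) = (1*u + (v - 24)) - 89 = (u + (-24 + v)) - 89 = (-24 + u + v) - 89 = -113 + u + v)
1/(g(-90, -145) + D(84)) = 1/((-113 - 90 - 145) + 6) = 1/(-348 + 6) = 1/(-342) = -1/342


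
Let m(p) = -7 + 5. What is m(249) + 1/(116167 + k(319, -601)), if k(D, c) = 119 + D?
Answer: -233209/116605 ≈ -2.0000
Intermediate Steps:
m(p) = -2
m(249) + 1/(116167 + k(319, -601)) = -2 + 1/(116167 + (119 + 319)) = -2 + 1/(116167 + 438) = -2 + 1/116605 = -233209/116605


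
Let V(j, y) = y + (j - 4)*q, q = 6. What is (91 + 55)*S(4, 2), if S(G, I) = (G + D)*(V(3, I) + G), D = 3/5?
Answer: 0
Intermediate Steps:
V(j, y) = -24 + y + 6*j (V(j, y) = y + (j - 4)*6 = y + (-4 + j)*6 = y + (-24 + 6*j) = -24 + y + 6*j)
D = ⅗ (D = 3*(⅕) = ⅗ ≈ 0.60000)
S(G, I) = (⅗ + G)*(-6 + G + I) (S(G, I) = (G + ⅗)*((-24 + I + 6*3) + G) = (⅗ + G)*((-24 + I + 18) + G) = (⅗ + G)*((-6 + I) + G) = (⅗ + G)*(-6 + G + I))
(91 + 55)*S(4, 2) = (91 + 55)*(-18/5 + 4² - 27/5*4 + (⅗)*2 + 4*2) = 146*(-18/5 + 16 - 108/5 + 6/5 + 8) = 146*0 = 0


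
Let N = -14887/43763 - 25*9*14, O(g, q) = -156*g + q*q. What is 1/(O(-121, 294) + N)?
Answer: 43763/4470900719 ≈ 9.7884e-6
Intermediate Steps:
O(g, q) = q**2 - 156*g (O(g, q) = -156*g + q**2 = q**2 - 156*g)
N = -137868337/43763 (N = -14887*1/43763 - 225*14 = -14887/43763 - 1*3150 = -14887/43763 - 3150 = -137868337/43763 ≈ -3150.3)
1/(O(-121, 294) + N) = 1/((294**2 - 156*(-121)) - 137868337/43763) = 1/((86436 + 18876) - 137868337/43763) = 1/(105312 - 137868337/43763) = 1/(4470900719/43763) = 43763/4470900719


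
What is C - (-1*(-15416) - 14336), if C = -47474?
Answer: -48554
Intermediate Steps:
C - (-1*(-15416) - 14336) = -47474 - (-1*(-15416) - 14336) = -47474 - (15416 - 14336) = -47474 - 1*1080 = -47474 - 1080 = -48554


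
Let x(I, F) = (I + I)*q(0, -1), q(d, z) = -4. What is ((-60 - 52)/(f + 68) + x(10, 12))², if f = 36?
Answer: 1110916/169 ≈ 6573.5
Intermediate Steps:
x(I, F) = -8*I (x(I, F) = (I + I)*(-4) = (2*I)*(-4) = -8*I)
((-60 - 52)/(f + 68) + x(10, 12))² = ((-60 - 52)/(36 + 68) - 8*10)² = (-112/104 - 80)² = (-112*1/104 - 80)² = (-14/13 - 80)² = (-1054/13)² = 1110916/169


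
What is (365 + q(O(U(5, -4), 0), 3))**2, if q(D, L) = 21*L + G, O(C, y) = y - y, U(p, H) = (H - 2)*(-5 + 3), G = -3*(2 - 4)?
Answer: 188356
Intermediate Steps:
G = 6 (G = -3*(-2) = 6)
U(p, H) = 4 - 2*H (U(p, H) = (-2 + H)*(-2) = 4 - 2*H)
O(C, y) = 0
q(D, L) = 6 + 21*L (q(D, L) = 21*L + 6 = 6 + 21*L)
(365 + q(O(U(5, -4), 0), 3))**2 = (365 + (6 + 21*3))**2 = (365 + (6 + 63))**2 = (365 + 69)**2 = 434**2 = 188356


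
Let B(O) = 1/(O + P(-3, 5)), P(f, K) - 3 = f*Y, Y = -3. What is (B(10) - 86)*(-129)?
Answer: 243939/22 ≈ 11088.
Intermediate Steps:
P(f, K) = 3 - 3*f (P(f, K) = 3 + f*(-3) = 3 - 3*f)
B(O) = 1/(12 + O) (B(O) = 1/(O + (3 - 3*(-3))) = 1/(O + (3 + 9)) = 1/(O + 12) = 1/(12 + O))
(B(10) - 86)*(-129) = (1/(12 + 10) - 86)*(-129) = (1/22 - 86)*(-129) = -1891/22*(-129) = 243939/22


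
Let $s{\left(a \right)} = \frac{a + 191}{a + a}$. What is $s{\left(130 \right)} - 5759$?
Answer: $- \frac{1497019}{260} \approx -5757.8$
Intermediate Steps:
$s{\left(a \right)} = \frac{191 + a}{2 a}$
$s{\left(130 \right)} - 5759 = \frac{191 + 130}{2 \cdot 130} - 5759 = \frac{1}{2} \cdot \frac{1}{130} \cdot 321 - 5759 = \frac{321}{260} - 5759 = - \frac{1497019}{260}$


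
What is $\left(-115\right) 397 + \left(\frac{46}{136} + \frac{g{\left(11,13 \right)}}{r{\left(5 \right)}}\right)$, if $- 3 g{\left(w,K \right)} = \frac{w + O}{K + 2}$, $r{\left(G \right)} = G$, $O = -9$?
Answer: $- \frac{698516461}{15300} \approx -45655.0$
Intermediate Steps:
$g{\left(w,K \right)} = - \frac{-9 + w}{3 \left(2 + K\right)}$ ($g{\left(w,K \right)} = - \frac{\left(w - 9\right) \frac{1}{K + 2}}{3} = - \frac{\left(-9 + w\right) \frac{1}{2 + K}}{3} = - \frac{\frac{1}{2 + K} \left(-9 + w\right)}{3} = - \frac{-9 + w}{3 \left(2 + K\right)}$)
$\left(-115\right) 397 + \left(\frac{46}{136} + \frac{g{\left(11,13 \right)}}{r{\left(5 \right)}}\right) = \left(-115\right) 397 + \left(\frac{46}{136} + \frac{\frac{1}{3} \frac{1}{2 + 13} \left(9 - 11\right)}{5}\right) = -45655 + \left(46 \cdot \frac{1}{136} + \frac{9 - 11}{3 \cdot 15} \cdot \frac{1}{5}\right) = -45655 + \left(\frac{23}{68} + \frac{1}{3} \cdot \frac{1}{15} \left(-2\right) \frac{1}{5}\right) = -45655 + \left(\frac{23}{68} - \frac{2}{225}\right) = -45655 + \frac{5039}{15300} = - \frac{698516461}{15300}$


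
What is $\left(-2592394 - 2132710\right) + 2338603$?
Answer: $-2386501$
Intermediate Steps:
$\left(-2592394 - 2132710\right) + 2338603 = -4725104 + 2338603 = -2386501$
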